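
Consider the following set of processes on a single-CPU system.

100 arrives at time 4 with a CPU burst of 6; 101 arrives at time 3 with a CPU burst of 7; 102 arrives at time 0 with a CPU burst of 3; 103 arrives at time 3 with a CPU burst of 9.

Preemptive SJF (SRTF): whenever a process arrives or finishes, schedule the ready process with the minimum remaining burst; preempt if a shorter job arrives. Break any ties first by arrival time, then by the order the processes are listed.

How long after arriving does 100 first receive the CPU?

6

Gantt: | 102 0-3 | 101 3-10 | 100 10-16 | 103 16-25 |
Completion: 100=16  101=10  102=3  103=25
Turnaround (C−A): 100=12  101=7  102=3  103=22
Response(100) = first start − arrival = 10 − 4 = 6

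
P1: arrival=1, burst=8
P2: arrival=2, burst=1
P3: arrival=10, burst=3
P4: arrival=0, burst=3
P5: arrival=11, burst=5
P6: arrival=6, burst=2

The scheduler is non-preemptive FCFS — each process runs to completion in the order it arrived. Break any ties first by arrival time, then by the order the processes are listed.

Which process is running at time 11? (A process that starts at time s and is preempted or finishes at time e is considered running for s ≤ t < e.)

Gantt: | P4 0-3 | P1 3-11 | P2 11-12 | P6 12-14 | P3 14-17 | P5 17-22 |
Completion: P1=11  P2=12  P3=17  P4=3  P5=22  P6=14
Turnaround (C−A): P1=10  P2=10  P3=7  P4=3  P5=11  P6=8

P2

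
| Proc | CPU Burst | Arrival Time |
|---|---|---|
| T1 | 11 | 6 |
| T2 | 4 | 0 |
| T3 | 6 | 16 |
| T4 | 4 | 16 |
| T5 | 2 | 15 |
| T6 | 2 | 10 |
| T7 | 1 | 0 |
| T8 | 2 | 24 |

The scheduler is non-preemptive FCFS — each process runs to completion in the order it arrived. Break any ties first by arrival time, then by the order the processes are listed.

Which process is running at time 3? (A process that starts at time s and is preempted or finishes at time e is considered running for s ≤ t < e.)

T2

Timeline: | T2 0-4 | T7 4-5 | idle 5-6 | T1 6-17 | T6 17-19 | T5 19-21 | T3 21-27 | T4 27-31 | T8 31-33 |
Completion: T1=17  T2=4  T3=27  T4=31  T5=21  T6=19  T7=5  T8=33
Turnaround (C−A): T1=11  T2=4  T3=11  T4=15  T5=6  T6=9  T7=5  T8=9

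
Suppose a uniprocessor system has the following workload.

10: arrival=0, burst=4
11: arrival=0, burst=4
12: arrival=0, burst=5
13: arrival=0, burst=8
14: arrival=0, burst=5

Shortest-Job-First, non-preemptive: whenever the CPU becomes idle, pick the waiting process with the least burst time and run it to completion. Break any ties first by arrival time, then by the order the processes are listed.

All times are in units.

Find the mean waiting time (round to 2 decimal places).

8.60

Gantt: | 10 0-4 | 11 4-8 | 12 8-13 | 14 13-18 | 13 18-26 |
Completion: 10=4  11=8  12=13  13=26  14=18
Waiting times: 10=0, 11=4, 12=8, 13=18, 14=13
Average waiting = (0+4+8+18+13) / 5 = 43/5 = 8.60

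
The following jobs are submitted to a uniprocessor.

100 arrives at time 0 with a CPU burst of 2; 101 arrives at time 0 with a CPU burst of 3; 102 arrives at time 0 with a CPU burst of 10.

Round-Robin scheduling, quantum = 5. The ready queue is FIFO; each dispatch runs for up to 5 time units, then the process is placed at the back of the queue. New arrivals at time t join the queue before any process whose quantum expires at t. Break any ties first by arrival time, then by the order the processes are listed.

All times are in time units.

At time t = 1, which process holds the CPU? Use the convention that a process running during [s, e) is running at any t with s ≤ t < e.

Gantt: | 100 0-2 | 101 2-5 | 102 5-15 |
Completion: 100=2  101=5  102=15
Turnaround (C−A): 100=2  101=5  102=15

100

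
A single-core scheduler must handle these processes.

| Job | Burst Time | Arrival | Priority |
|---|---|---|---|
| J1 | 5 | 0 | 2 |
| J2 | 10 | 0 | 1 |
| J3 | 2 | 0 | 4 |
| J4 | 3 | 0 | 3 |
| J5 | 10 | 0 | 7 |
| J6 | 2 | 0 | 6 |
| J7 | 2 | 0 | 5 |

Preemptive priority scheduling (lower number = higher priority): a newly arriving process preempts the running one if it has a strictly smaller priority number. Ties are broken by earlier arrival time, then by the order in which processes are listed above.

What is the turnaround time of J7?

Timeline: | J2 0-10 | J1 10-15 | J4 15-18 | J3 18-20 | J7 20-22 | J6 22-24 | J5 24-34 |
Completion: J1=15  J2=10  J3=20  J4=18  J5=34  J6=24  J7=22
Turnaround(J7) = completion − arrival = 22 − 0 = 22

22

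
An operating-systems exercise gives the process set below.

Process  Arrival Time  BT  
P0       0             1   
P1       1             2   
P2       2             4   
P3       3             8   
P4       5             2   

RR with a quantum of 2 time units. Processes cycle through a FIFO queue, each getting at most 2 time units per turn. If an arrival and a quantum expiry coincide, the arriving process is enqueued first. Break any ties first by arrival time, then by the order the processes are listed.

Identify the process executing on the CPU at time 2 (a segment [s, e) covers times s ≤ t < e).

P1

Gantt: | P0 0-1 | P1 1-3 | P2 3-5 | P3 5-7 | P4 7-9 | P2 9-11 | P3 11-17 |
Completion: P0=1  P1=3  P2=11  P3=17  P4=9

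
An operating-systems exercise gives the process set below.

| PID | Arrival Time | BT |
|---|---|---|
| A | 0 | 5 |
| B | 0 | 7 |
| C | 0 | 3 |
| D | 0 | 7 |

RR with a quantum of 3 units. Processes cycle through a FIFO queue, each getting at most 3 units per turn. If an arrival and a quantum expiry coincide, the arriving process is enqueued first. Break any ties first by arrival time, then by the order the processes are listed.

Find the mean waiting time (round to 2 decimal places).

Timeline: | A 0-3 | B 3-6 | C 6-9 | D 9-12 | A 12-14 | B 14-17 | D 17-20 | B 20-21 | D 21-22 |
Completion: A=14  B=21  C=9  D=22
Turnaround (C−A): A=14  B=21  C=9  D=22
Waiting times: A=9, B=14, C=6, D=15
Average waiting = (9+14+6+15) / 4 = 44/4 = 11.00

11.00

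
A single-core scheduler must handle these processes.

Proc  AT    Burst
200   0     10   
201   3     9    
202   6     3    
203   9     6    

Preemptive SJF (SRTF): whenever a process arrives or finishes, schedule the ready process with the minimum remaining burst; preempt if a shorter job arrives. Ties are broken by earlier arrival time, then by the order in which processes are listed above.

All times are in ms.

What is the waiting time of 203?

4

Gantt: | 200 0-6 | 202 6-9 | 200 9-13 | 203 13-19 | 201 19-28 |
Completion: 200=13  201=28  202=9  203=19
Turnaround (C−A): 200=13  201=25  202=3  203=10
Waiting(203) = turnaround − burst = 10 − 6 = 4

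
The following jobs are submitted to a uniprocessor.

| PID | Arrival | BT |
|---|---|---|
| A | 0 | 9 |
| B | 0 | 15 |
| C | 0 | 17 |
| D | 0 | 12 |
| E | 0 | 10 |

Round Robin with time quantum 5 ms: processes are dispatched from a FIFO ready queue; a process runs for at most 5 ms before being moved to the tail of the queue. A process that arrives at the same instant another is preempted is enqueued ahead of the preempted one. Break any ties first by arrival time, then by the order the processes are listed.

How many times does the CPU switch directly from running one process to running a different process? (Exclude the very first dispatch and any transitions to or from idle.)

Gantt: | A 0-5 | B 5-10 | C 10-15 | D 15-20 | E 20-25 | A 25-29 | B 29-34 | C 34-39 | D 39-44 | E 44-49 | B 49-54 | C 54-59 | D 59-61 | C 61-63 |
Completion: A=29  B=54  C=63  D=61  E=49
Turnaround (C−A): A=29  B=54  C=63  D=61  E=49

13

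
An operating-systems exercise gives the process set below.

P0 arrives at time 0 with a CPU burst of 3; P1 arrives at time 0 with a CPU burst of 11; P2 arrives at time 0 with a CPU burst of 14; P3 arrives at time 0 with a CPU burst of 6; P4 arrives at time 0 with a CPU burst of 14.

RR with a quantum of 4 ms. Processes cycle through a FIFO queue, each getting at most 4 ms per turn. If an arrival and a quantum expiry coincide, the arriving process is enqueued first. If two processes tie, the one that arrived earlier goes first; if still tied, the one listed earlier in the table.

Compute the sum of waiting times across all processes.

114

Schedule: | P0 0-3 | P1 3-7 | P2 7-11 | P3 11-15 | P4 15-19 | P1 19-23 | P2 23-27 | P3 27-29 | P4 29-33 | P1 33-36 | P2 36-40 | P4 40-44 | P2 44-46 | P4 46-48 |
Completion: P0=3  P1=36  P2=46  P3=29  P4=48
Waiting = turnaround − burst: P0=0, P1=25, P2=32, P3=23, P4=34
Total waiting = 0 + 25 + 32 + 23 + 34 = 114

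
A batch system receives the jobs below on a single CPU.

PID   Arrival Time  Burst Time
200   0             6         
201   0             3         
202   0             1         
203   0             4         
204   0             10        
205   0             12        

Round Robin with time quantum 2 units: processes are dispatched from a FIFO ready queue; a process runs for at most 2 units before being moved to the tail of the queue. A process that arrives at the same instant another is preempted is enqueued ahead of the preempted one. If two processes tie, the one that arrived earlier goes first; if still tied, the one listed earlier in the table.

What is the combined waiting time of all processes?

Gantt: | 200 0-2 | 201 2-4 | 202 4-5 | 203 5-7 | 204 7-9 | 205 9-11 | 200 11-13 | 201 13-14 | 203 14-16 | 204 16-18 | 205 18-20 | 200 20-22 | 204 22-24 | 205 24-26 | 204 26-28 | 205 28-30 | 204 30-32 | 205 32-36 |
Completion: 200=22  201=14  202=5  203=16  204=32  205=36
Waiting = turnaround − burst: 200=16, 201=11, 202=4, 203=12, 204=22, 205=24
Total waiting = 16 + 11 + 4 + 12 + 22 + 24 = 89

89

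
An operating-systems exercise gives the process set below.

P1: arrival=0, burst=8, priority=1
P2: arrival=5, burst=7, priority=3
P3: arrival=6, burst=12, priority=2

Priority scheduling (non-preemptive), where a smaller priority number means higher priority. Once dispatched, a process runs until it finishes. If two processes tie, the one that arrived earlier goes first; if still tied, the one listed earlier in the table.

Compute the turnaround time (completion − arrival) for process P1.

Schedule: | P1 0-8 | P3 8-20 | P2 20-27 |
Completion: P1=8  P2=27  P3=20
Turnaround (C−A): P1=8  P2=22  P3=14
Turnaround(P1) = completion − arrival = 8 − 0 = 8

8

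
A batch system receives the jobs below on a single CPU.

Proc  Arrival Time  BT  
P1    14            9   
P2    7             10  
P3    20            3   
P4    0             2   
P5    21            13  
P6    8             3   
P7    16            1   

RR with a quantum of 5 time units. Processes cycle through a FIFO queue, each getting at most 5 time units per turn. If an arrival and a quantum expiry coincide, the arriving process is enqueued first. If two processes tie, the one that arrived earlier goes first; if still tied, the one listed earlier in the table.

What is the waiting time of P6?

Timeline: | P4 0-2 | idle 2-7 | P2 7-12 | P6 12-15 | P2 15-20 | P1 20-25 | P7 25-26 | P3 26-29 | P5 29-34 | P1 34-38 | P5 38-46 |
Completion: P1=38  P2=20  P3=29  P4=2  P5=46  P6=15  P7=26
Turnaround (C−A): P1=24  P2=13  P3=9  P4=2  P5=25  P6=7  P7=10
Waiting(P6) = turnaround − burst = 7 − 3 = 4

4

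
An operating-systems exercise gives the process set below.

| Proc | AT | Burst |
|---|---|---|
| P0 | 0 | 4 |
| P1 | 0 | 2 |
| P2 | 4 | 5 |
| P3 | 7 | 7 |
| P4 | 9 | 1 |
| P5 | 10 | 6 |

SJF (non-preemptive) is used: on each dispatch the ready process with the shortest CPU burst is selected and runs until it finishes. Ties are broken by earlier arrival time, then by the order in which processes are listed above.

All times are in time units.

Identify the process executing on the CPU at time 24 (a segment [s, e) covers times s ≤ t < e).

Gantt: | P1 0-2 | P0 2-6 | P2 6-11 | P4 11-12 | P5 12-18 | P3 18-25 |
Completion: P0=6  P1=2  P2=11  P3=25  P4=12  P5=18
Turnaround (C−A): P0=6  P1=2  P2=7  P3=18  P4=3  P5=8

P3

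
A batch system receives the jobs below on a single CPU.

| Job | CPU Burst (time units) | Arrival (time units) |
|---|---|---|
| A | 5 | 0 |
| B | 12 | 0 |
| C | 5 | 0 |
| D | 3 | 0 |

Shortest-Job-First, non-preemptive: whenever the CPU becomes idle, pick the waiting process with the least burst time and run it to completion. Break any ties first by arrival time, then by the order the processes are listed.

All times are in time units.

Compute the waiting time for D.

0

Timeline: | D 0-3 | A 3-8 | C 8-13 | B 13-25 |
Completion: A=8  B=25  C=13  D=3
Turnaround (C−A): A=8  B=25  C=13  D=3
Waiting(D) = turnaround − burst = 3 − 3 = 0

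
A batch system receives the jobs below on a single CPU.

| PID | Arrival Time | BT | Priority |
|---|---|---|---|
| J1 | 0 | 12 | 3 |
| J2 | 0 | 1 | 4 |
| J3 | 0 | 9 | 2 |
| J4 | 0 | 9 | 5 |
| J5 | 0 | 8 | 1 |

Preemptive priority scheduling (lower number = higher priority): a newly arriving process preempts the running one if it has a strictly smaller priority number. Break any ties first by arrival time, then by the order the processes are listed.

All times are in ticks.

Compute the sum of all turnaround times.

Schedule: | J5 0-8 | J3 8-17 | J1 17-29 | J2 29-30 | J4 30-39 |
Completion: J1=29  J2=30  J3=17  J4=39  J5=8
Turnaround (C−A): J1=29  J2=30  J3=17  J4=39  J5=8
Turnaround = completion − arrival: J1=29, J2=30, J3=17, J4=39, J5=8
Total turnaround = 29 + 30 + 17 + 39 + 8 = 123

123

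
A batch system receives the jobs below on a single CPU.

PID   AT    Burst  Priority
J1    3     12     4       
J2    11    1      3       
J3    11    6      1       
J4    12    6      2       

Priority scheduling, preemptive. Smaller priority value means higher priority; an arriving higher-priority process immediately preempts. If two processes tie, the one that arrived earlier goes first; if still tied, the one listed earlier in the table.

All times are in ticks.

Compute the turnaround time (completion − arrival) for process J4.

Gantt: | idle 0-3 | J1 3-11 | J3 11-17 | J4 17-23 | J2 23-24 | J1 24-28 |
Completion: J1=28  J2=24  J3=17  J4=23
Turnaround (C−A): J1=25  J2=13  J3=6  J4=11
Turnaround(J4) = completion − arrival = 23 − 12 = 11

11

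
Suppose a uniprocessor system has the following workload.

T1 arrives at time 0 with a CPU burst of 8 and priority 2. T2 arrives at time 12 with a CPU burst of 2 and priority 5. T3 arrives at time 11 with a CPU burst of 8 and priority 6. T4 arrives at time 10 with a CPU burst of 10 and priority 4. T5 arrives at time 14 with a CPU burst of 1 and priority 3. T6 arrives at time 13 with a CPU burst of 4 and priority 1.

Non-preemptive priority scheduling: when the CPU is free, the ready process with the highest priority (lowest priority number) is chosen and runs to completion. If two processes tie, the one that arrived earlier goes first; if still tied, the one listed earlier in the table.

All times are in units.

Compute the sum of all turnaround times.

79

Schedule: | T1 0-8 | idle 8-10 | T4 10-20 | T6 20-24 | T5 24-25 | T2 25-27 | T3 27-35 |
Completion: T1=8  T2=27  T3=35  T4=20  T5=25  T6=24
Turnaround (C−A): T1=8  T2=15  T3=24  T4=10  T5=11  T6=11
Turnaround = completion − arrival: T1=8, T2=15, T3=24, T4=10, T5=11, T6=11
Total turnaround = 8 + 15 + 24 + 10 + 11 + 11 = 79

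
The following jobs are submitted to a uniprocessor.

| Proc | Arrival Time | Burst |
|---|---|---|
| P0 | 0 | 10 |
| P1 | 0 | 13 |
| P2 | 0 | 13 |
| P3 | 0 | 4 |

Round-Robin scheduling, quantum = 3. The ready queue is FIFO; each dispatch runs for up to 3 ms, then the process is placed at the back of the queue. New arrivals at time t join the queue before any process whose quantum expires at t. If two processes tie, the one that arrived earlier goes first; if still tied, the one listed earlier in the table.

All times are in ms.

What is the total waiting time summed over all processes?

Gantt: | P0 0-3 | P1 3-6 | P2 6-9 | P3 9-12 | P0 12-15 | P1 15-18 | P2 18-21 | P3 21-22 | P0 22-25 | P1 25-28 | P2 28-31 | P0 31-32 | P1 32-35 | P2 35-38 | P1 38-39 | P2 39-40 |
Completion: P0=32  P1=39  P2=40  P3=22
Waiting = turnaround − burst: P0=22, P1=26, P2=27, P3=18
Total waiting = 22 + 26 + 27 + 18 = 93

93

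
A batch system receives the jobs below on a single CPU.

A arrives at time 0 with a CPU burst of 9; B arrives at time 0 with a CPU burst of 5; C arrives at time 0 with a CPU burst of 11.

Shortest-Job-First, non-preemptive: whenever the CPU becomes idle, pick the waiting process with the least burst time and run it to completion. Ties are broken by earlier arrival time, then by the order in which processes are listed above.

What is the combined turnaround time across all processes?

Schedule: | B 0-5 | A 5-14 | C 14-25 |
Completion: A=14  B=5  C=25
Turnaround (C−A): A=14  B=5  C=25
Turnaround = completion − arrival: A=14, B=5, C=25
Total turnaround = 14 + 5 + 25 = 44

44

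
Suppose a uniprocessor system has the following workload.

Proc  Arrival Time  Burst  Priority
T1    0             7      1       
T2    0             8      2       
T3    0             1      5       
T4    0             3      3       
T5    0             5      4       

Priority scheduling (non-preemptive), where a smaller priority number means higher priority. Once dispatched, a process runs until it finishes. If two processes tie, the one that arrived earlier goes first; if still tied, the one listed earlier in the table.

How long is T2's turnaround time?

Schedule: | T1 0-7 | T2 7-15 | T4 15-18 | T5 18-23 | T3 23-24 |
Completion: T1=7  T2=15  T3=24  T4=18  T5=23
Turnaround (C−A): T1=7  T2=15  T3=24  T4=18  T5=23
Turnaround(T2) = completion − arrival = 15 − 0 = 15

15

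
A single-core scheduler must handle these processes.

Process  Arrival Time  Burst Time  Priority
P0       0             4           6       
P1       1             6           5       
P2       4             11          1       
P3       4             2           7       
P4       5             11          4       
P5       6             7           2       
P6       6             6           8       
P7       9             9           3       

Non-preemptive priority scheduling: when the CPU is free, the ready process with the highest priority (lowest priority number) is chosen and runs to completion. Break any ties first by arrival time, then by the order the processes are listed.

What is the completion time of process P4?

42

Timeline: | P0 0-4 | P2 4-15 | P5 15-22 | P7 22-31 | P4 31-42 | P1 42-48 | P3 48-50 | P6 50-56 |
Completion: P0=4  P1=48  P2=15  P3=50  P4=42  P5=22  P6=56  P7=31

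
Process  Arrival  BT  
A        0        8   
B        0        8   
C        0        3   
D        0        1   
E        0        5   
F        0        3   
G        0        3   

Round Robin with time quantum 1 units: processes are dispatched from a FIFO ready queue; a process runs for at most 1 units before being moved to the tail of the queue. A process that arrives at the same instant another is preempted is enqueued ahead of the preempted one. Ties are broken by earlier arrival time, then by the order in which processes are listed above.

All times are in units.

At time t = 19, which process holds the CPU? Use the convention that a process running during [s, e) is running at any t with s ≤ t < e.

Timeline: | A 0-1 | B 1-2 | C 2-3 | D 3-4 | E 4-5 | F 5-6 | G 6-7 | A 7-8 | B 8-9 | C 9-10 | E 10-11 | F 11-12 | G 12-13 | A 13-14 | B 14-15 | C 15-16 | E 16-17 | F 17-18 | G 18-19 | A 19-20 | B 20-21 | E 21-22 | A 22-23 | B 23-24 | E 24-25 | A 25-26 | B 26-27 | A 27-28 | B 28-29 | A 29-30 | B 30-31 |
Completion: A=30  B=31  C=16  D=4  E=25  F=18  G=19
Turnaround (C−A): A=30  B=31  C=16  D=4  E=25  F=18  G=19

A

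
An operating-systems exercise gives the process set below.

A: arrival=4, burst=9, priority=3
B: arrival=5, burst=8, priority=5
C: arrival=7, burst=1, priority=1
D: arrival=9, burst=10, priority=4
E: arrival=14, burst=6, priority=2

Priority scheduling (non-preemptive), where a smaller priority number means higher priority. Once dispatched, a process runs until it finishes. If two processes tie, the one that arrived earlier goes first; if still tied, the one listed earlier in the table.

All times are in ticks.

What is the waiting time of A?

Schedule: | idle 0-4 | A 4-13 | C 13-14 | E 14-20 | D 20-30 | B 30-38 |
Completion: A=13  B=38  C=14  D=30  E=20
Turnaround (C−A): A=9  B=33  C=7  D=21  E=6
Waiting(A) = turnaround − burst = 9 − 9 = 0

0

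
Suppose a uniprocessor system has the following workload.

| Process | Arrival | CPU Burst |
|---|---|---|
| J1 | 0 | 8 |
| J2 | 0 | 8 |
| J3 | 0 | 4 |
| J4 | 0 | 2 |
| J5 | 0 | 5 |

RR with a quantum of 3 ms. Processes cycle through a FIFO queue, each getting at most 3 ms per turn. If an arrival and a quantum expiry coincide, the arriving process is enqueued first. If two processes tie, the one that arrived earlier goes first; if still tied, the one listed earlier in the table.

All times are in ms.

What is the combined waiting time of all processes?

Timeline: | J1 0-3 | J2 3-6 | J3 6-9 | J4 9-11 | J5 11-14 | J1 14-17 | J2 17-20 | J3 20-21 | J5 21-23 | J1 23-25 | J2 25-27 |
Completion: J1=25  J2=27  J3=21  J4=11  J5=23
Turnaround (C−A): J1=25  J2=27  J3=21  J4=11  J5=23
Waiting = turnaround − burst: J1=17, J2=19, J3=17, J4=9, J5=18
Total waiting = 17 + 19 + 17 + 9 + 18 = 80

80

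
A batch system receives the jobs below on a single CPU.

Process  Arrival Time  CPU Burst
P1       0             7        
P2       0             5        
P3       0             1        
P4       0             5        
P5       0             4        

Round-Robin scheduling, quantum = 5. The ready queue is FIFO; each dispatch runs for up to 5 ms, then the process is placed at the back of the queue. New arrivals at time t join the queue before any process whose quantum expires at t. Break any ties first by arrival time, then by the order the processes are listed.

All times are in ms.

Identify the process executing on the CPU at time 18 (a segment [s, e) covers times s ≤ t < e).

Timeline: | P1 0-5 | P2 5-10 | P3 10-11 | P4 11-16 | P5 16-20 | P1 20-22 |
Completion: P1=22  P2=10  P3=11  P4=16  P5=20
Turnaround (C−A): P1=22  P2=10  P3=11  P4=16  P5=20

P5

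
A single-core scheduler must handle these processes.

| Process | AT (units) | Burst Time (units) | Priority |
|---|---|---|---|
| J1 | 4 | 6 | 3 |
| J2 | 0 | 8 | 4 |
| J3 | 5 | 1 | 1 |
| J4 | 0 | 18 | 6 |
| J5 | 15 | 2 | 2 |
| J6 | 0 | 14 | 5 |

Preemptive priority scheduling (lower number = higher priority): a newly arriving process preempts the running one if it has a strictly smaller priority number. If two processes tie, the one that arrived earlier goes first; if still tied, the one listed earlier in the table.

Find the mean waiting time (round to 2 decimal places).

Timeline: | J2 0-4 | J1 4-5 | J3 5-6 | J1 6-11 | J2 11-15 | J5 15-17 | J6 17-31 | J4 31-49 |
Completion: J1=11  J2=15  J3=6  J4=49  J5=17  J6=31
Waiting times: J1=1, J2=7, J3=0, J4=31, J5=0, J6=17
Average waiting = (1+7+0+31+0+17) / 6 = 56/6 = 9.33

9.33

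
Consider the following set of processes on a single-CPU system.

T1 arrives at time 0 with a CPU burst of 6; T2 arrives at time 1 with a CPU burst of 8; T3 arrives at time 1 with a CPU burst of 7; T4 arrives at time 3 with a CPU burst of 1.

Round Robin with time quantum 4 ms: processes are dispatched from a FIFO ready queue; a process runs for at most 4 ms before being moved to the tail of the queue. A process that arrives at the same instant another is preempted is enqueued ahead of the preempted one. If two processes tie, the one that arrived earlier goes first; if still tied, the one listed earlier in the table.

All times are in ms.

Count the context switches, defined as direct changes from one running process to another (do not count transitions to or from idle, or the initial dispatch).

6

Timeline: | T1 0-4 | T2 4-8 | T3 8-12 | T4 12-13 | T1 13-15 | T2 15-19 | T3 19-22 |
Completion: T1=15  T2=19  T3=22  T4=13
Turnaround (C−A): T1=15  T2=18  T3=21  T4=10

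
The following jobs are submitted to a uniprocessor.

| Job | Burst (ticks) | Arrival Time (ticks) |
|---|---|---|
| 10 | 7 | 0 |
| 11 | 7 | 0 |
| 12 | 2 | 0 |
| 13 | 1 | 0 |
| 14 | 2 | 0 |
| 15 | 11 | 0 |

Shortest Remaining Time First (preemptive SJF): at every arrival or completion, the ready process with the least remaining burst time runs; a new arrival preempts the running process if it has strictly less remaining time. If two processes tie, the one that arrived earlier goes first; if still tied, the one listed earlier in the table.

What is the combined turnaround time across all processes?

Schedule: | 13 0-1 | 12 1-3 | 14 3-5 | 10 5-12 | 11 12-19 | 15 19-30 |
Completion: 10=12  11=19  12=3  13=1  14=5  15=30
Turnaround (C−A): 10=12  11=19  12=3  13=1  14=5  15=30
Turnaround = completion − arrival: 10=12, 11=19, 12=3, 13=1, 14=5, 15=30
Total turnaround = 12 + 19 + 3 + 1 + 5 + 30 = 70

70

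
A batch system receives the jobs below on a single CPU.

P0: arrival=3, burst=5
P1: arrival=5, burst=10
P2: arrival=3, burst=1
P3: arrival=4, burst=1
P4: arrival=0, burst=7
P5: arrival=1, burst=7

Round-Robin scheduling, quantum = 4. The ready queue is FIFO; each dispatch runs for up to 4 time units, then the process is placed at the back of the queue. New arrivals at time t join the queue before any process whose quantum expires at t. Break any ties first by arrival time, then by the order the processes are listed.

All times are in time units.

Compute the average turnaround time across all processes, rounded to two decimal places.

Schedule: | P4 0-4 | P5 4-8 | P0 8-12 | P2 12-13 | P3 13-14 | P4 14-17 | P1 17-21 | P5 21-24 | P0 24-25 | P1 25-31 |
Completion: P0=25  P1=31  P2=13  P3=14  P4=17  P5=24
Turnaround (C−A): P0=22  P1=26  P2=10  P3=10  P4=17  P5=23
Turnaround times: P0=22, P1=26, P2=10, P3=10, P4=17, P5=23
Average turnaround = (22+26+10+10+17+23) / 6 = 108/6 = 18.00

18.00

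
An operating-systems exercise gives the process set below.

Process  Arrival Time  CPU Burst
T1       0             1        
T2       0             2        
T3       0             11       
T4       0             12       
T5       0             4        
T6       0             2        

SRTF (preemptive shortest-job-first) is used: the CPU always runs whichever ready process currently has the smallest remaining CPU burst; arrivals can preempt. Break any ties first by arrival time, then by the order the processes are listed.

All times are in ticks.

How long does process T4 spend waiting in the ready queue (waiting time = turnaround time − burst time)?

20

Gantt: | T1 0-1 | T2 1-3 | T6 3-5 | T5 5-9 | T3 9-20 | T4 20-32 |
Completion: T1=1  T2=3  T3=20  T4=32  T5=9  T6=5
Waiting(T4) = turnaround − burst = 32 − 12 = 20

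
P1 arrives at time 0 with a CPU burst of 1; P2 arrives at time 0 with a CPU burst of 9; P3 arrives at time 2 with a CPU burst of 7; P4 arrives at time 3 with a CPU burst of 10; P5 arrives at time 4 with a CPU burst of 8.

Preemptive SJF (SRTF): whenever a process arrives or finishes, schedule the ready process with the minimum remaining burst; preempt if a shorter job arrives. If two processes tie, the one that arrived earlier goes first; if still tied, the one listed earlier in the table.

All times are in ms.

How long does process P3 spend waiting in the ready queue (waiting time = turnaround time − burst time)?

Schedule: | P1 0-1 | P2 1-2 | P3 2-9 | P2 9-17 | P5 17-25 | P4 25-35 |
Completion: P1=1  P2=17  P3=9  P4=35  P5=25
Turnaround (C−A): P1=1  P2=17  P3=7  P4=32  P5=21
Waiting(P3) = turnaround − burst = 7 − 7 = 0

0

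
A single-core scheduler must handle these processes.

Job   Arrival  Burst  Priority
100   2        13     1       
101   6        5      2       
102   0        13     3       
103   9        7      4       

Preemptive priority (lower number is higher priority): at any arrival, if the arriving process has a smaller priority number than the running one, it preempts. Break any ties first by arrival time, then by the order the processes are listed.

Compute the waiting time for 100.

Timeline: | 102 0-2 | 100 2-15 | 101 15-20 | 102 20-31 | 103 31-38 |
Completion: 100=15  101=20  102=31  103=38
Turnaround (C−A): 100=13  101=14  102=31  103=29
Waiting(100) = turnaround − burst = 13 − 13 = 0

0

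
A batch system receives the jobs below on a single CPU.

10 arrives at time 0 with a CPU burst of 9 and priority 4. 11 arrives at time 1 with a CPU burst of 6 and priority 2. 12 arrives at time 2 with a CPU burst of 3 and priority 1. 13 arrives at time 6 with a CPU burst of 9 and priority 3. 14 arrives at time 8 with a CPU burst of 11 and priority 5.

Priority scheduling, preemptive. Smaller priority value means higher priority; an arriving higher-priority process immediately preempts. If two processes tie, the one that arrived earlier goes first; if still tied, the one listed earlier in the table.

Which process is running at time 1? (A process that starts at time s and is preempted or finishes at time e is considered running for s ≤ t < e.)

Schedule: | 10 0-1 | 11 1-2 | 12 2-5 | 11 5-10 | 13 10-19 | 10 19-27 | 14 27-38 |
Completion: 10=27  11=10  12=5  13=19  14=38

11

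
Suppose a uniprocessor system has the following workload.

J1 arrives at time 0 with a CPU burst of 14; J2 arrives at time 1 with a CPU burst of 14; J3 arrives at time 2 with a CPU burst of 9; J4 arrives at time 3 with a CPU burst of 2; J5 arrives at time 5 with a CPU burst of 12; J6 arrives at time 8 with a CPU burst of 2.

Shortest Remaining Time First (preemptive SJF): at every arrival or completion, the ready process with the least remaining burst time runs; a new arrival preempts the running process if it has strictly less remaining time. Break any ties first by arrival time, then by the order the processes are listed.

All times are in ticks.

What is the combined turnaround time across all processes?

130

Timeline: | J1 0-2 | J3 2-3 | J4 3-5 | J3 5-8 | J6 8-10 | J3 10-15 | J1 15-27 | J5 27-39 | J2 39-53 |
Completion: J1=27  J2=53  J3=15  J4=5  J5=39  J6=10
Turnaround (C−A): J1=27  J2=52  J3=13  J4=2  J5=34  J6=2
Turnaround = completion − arrival: J1=27, J2=52, J3=13, J4=2, J5=34, J6=2
Total turnaround = 27 + 52 + 13 + 2 + 34 + 2 = 130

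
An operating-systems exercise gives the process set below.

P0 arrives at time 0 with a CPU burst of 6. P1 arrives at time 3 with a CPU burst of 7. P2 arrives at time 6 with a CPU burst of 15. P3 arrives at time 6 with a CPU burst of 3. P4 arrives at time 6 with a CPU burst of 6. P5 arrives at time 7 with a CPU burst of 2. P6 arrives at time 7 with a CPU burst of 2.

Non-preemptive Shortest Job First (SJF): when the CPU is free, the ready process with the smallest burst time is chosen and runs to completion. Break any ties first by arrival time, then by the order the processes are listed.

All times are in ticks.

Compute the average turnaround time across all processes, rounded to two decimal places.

Schedule: | P0 0-6 | P3 6-9 | P5 9-11 | P6 11-13 | P4 13-19 | P1 19-26 | P2 26-41 |
Completion: P0=6  P1=26  P2=41  P3=9  P4=19  P5=11  P6=13
Turnaround (C−A): P0=6  P1=23  P2=35  P3=3  P4=13  P5=4  P6=6
Turnaround times: P0=6, P1=23, P2=35, P3=3, P4=13, P5=4, P6=6
Average turnaround = (6+23+35+3+13+4+6) / 7 = 90/7 = 12.86

12.86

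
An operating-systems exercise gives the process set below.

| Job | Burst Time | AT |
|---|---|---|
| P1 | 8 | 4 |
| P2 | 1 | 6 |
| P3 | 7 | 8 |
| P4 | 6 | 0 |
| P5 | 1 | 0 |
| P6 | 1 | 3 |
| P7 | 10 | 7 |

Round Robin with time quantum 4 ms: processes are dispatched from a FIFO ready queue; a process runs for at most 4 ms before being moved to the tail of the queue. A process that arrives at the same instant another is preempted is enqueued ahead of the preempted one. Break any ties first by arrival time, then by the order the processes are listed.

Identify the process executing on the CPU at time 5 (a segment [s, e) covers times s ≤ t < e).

P6

Gantt: | P4 0-4 | P5 4-5 | P6 5-6 | P1 6-10 | P4 10-12 | P2 12-13 | P7 13-17 | P3 17-21 | P1 21-25 | P7 25-29 | P3 29-32 | P7 32-34 |
Completion: P1=25  P2=13  P3=32  P4=12  P5=5  P6=6  P7=34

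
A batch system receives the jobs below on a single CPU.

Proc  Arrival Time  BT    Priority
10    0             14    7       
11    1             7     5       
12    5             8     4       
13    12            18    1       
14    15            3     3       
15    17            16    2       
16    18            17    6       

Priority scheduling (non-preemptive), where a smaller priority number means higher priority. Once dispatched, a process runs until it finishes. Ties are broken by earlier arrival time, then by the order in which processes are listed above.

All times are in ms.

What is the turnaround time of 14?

36

Timeline: | 10 0-14 | 13 14-32 | 15 32-48 | 14 48-51 | 12 51-59 | 11 59-66 | 16 66-83 |
Completion: 10=14  11=66  12=59  13=32  14=51  15=48  16=83
Turnaround(14) = completion − arrival = 51 − 15 = 36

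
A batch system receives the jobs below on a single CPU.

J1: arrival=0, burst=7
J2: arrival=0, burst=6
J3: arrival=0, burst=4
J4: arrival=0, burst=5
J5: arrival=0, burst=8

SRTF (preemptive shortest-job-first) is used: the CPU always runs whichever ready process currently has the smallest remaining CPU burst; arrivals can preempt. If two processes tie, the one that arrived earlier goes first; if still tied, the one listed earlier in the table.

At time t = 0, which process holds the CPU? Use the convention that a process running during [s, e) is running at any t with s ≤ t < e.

Gantt: | J3 0-4 | J4 4-9 | J2 9-15 | J1 15-22 | J5 22-30 |
Completion: J1=22  J2=15  J3=4  J4=9  J5=30
Turnaround (C−A): J1=22  J2=15  J3=4  J4=9  J5=30

J3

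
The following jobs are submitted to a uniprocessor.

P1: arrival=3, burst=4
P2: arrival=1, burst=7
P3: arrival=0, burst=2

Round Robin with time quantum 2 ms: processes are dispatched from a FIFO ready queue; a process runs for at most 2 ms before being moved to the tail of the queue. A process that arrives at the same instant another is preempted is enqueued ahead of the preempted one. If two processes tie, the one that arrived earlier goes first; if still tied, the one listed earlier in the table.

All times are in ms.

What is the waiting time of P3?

Schedule: | P3 0-2 | P2 2-4 | P1 4-6 | P2 6-8 | P1 8-10 | P2 10-13 |
Completion: P1=10  P2=13  P3=2
Waiting(P3) = turnaround − burst = 2 − 2 = 0

0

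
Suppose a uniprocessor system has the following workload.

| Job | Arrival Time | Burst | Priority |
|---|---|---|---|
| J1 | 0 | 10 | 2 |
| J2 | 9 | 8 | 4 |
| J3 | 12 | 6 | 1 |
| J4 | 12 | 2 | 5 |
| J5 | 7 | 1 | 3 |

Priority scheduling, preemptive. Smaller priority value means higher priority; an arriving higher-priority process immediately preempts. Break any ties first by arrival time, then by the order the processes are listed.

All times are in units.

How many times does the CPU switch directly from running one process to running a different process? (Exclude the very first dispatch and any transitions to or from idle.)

5

Timeline: | J1 0-10 | J5 10-11 | J2 11-12 | J3 12-18 | J2 18-25 | J4 25-27 |
Completion: J1=10  J2=25  J3=18  J4=27  J5=11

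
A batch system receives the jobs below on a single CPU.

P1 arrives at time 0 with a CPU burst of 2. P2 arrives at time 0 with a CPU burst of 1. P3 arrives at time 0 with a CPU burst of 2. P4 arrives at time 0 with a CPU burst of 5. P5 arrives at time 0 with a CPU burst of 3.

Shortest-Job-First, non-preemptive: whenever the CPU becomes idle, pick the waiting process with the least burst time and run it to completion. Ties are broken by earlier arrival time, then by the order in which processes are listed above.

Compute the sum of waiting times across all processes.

Gantt: | P2 0-1 | P1 1-3 | P3 3-5 | P5 5-8 | P4 8-13 |
Completion: P1=3  P2=1  P3=5  P4=13  P5=8
Waiting = turnaround − burst: P1=1, P2=0, P3=3, P4=8, P5=5
Total waiting = 1 + 0 + 3 + 8 + 5 = 17

17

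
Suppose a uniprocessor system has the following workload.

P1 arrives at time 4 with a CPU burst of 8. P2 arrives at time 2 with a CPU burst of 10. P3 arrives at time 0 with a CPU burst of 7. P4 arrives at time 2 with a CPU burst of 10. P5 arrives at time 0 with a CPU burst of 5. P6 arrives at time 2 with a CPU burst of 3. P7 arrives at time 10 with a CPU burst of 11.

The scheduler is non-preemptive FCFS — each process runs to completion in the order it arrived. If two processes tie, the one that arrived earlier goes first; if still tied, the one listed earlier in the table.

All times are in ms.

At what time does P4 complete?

32

Gantt: | P3 0-7 | P5 7-12 | P2 12-22 | P4 22-32 | P6 32-35 | P1 35-43 | P7 43-54 |
Completion: P1=43  P2=22  P3=7  P4=32  P5=12  P6=35  P7=54
Turnaround (C−A): P1=39  P2=20  P3=7  P4=30  P5=12  P6=33  P7=44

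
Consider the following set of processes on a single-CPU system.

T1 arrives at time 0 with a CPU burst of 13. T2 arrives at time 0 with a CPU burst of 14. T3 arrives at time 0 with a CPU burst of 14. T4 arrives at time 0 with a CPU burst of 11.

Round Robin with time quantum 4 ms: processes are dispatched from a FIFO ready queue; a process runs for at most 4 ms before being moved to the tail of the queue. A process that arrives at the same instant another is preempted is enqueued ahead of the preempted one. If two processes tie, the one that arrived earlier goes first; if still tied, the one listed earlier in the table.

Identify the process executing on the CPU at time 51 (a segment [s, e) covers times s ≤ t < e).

Timeline: | T1 0-4 | T2 4-8 | T3 8-12 | T4 12-16 | T1 16-20 | T2 20-24 | T3 24-28 | T4 28-32 | T1 32-36 | T2 36-40 | T3 40-44 | T4 44-47 | T1 47-48 | T2 48-50 | T3 50-52 |
Completion: T1=48  T2=50  T3=52  T4=47
Turnaround (C−A): T1=48  T2=50  T3=52  T4=47

T3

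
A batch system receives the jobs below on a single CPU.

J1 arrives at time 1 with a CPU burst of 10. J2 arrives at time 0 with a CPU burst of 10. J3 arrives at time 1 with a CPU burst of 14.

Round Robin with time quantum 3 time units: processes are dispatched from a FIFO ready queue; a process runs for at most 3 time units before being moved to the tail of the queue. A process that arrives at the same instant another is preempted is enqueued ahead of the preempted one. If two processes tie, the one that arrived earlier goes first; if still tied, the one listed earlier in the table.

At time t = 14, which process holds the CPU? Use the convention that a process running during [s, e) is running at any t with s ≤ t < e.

J1

Gantt: | J2 0-3 | J1 3-6 | J3 6-9 | J2 9-12 | J1 12-15 | J3 15-18 | J2 18-21 | J1 21-24 | J3 24-27 | J2 27-28 | J1 28-29 | J3 29-34 |
Completion: J1=29  J2=28  J3=34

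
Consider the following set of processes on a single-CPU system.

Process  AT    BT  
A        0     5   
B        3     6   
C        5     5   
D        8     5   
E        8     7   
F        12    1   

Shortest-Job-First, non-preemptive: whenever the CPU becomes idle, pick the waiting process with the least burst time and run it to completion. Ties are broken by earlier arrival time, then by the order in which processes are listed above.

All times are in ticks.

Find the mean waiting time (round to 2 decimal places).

Gantt: | A 0-5 | C 5-10 | D 10-15 | F 15-16 | B 16-22 | E 22-29 |
Completion: A=5  B=22  C=10  D=15  E=29  F=16
Turnaround (C−A): A=5  B=19  C=5  D=7  E=21  F=4
Waiting times: A=0, B=13, C=0, D=2, E=14, F=3
Average waiting = (0+13+0+2+14+3) / 6 = 32/6 = 5.33

5.33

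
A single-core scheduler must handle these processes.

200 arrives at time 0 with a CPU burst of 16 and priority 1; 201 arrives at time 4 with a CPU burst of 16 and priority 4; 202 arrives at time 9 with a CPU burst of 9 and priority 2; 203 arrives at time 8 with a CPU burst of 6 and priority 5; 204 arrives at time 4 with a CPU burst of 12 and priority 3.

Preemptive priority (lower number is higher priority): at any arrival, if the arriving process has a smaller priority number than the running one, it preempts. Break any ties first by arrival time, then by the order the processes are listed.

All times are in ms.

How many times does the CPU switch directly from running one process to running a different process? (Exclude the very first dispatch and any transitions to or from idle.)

Gantt: | 200 0-16 | 202 16-25 | 204 25-37 | 201 37-53 | 203 53-59 |
Completion: 200=16  201=53  202=25  203=59  204=37
Turnaround (C−A): 200=16  201=49  202=16  203=51  204=33

4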